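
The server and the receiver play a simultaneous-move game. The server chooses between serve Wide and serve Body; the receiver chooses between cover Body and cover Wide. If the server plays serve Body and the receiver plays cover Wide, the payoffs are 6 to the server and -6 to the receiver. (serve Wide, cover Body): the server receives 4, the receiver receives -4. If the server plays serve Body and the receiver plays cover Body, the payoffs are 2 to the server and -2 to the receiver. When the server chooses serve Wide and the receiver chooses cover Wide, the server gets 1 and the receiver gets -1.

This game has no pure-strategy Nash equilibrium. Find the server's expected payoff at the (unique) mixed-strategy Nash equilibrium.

22/7

Set the server's expected payoff from serve Wide equal to that from serve Body:
  the server's payoff from serve Wide: q·4 + (1−q)·1 = 3q + 1
  the server's payoff from serve Body: q·2 + (1−q)·6 = -4q + 6
  3q + 1 = -4q + 6  ⇒  7q = 5  ⇒  q = 5/7.
At equilibrium the server is indifferent across rows, so the server's payoff equals the payoff from serve Wide: (5/7)·4 + (2/7)·1 = 22/7.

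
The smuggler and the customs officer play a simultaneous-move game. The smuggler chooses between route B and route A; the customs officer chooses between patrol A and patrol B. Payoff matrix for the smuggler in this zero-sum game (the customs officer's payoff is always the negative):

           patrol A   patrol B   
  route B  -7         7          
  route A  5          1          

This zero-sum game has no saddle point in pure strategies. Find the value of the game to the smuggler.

v = 7/3

For the smuggler to be willing to mix, the smuggler must be indifferent between route B and route A, which pins down the customs officer's mix.
  the smuggler's payoff from route B: q·(-7) + (1−q)·7 = -14q + 7
  the smuggler's payoff from route A: q·5 + (1−q)·1 = 4q + 1
  -14q + 7 = 4q + 1  ⇒  -18q = -6  ⇒  q = 1/3.
The value is the smuggler's expected payoff against this mix (using route B): (1/3)·(-7) + (2/3)·7 = 7/3.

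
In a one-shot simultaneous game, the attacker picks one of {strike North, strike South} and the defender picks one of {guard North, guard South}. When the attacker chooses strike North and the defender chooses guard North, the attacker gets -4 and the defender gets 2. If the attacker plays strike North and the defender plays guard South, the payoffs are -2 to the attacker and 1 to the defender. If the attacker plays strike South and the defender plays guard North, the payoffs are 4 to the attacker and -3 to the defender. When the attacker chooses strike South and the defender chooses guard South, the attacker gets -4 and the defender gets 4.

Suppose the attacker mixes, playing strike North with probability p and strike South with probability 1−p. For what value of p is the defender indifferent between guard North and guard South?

Set the defender's expected payoff from guard North equal to that from guard South:
  the defender's expected payoff from guard North: p·2 + (1−p)·(-3) = 5p - 3
  the defender's expected payoff from guard South: p·1 + (1−p)·4 = -3p + 4
  5p - 3 = -3p + 4  ⇒  8p = 7  ⇒  p = 7/8.

p = 7/8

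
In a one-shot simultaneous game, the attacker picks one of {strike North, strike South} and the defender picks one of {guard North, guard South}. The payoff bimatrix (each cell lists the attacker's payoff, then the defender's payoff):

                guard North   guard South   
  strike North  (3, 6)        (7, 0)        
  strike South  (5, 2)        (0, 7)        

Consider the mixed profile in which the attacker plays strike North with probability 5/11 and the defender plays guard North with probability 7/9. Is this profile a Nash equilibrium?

Check the defender's indifference given the attacker's mix p = 5/11:
  payoff from guard North = 42/11; payoff from guard South = 42/11 — equal.
Check the attacker's indifference given the defender's mix q = 7/9:
  payoff from strike North = 35/9; payoff from strike South = 35/9 — equal.
Both players are indifferent, so neither can profitably deviate.

Yes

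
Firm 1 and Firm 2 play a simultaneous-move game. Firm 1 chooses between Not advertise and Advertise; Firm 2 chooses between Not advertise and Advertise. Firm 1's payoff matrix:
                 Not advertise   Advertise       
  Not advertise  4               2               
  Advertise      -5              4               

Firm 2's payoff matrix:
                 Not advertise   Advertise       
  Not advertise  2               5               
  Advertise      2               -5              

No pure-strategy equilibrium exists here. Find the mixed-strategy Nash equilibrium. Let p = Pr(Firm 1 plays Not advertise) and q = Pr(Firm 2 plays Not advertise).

p = 7/10, q = 2/11

Set Firm 2's expected payoff from Not advertise equal to that from Advertise:
  Firm 2's expected payoff from Not advertise: p·2 + (1−p)·2 = 2
  Firm 2's expected payoff from Advertise: p·5 + (1−p)·(-5) = 10p - 5
  2 = 10p - 5  ⇒  -10p = -7  ⇒  p = 7/10.
Set Firm 1's expected payoff from Not advertise equal to that from Advertise:
  Firm 1's expected payoff from Not advertise: q·4 + (1−q)·2 = 2q + 2
  Firm 1's expected payoff from Advertise: q·(-5) + (1−q)·4 = -9q + 4
  2q + 2 = -9q + 4  ⇒  11q = 2  ⇒  q = 2/11.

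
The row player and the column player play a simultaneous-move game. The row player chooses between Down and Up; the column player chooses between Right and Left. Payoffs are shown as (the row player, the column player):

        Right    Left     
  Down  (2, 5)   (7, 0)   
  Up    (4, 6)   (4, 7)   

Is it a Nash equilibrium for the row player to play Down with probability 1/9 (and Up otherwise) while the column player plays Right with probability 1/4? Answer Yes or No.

No

Given the row player's mix p = 1/9, the column player's payoff from Right is 53/9 but from Left is 56/9. The column player strictly prefers Left, so the column player would not mix.
So the proposed profile is not a Nash equilibrium.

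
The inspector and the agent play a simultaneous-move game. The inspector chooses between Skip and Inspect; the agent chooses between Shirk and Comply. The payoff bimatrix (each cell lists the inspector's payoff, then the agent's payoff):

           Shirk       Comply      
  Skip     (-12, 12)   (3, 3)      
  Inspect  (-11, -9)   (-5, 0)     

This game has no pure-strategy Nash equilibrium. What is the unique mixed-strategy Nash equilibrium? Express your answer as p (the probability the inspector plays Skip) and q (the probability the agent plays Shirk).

p = 1/2, q = 8/9

The agent's indifference between Shirk and Comply determines the inspector's mixing probability p:
  the agent's payoff to Shirk: p·12 + (1−p)·(-9) = 21p - 9
  the agent's payoff to Comply: p·3 + (1−p)·0 = 3p
  21p - 9 = 3p  ⇒  18p = 9  ⇒  p = 1/2.
In a mixed equilibrium the inspector is indifferent between Skip and Inspect; this condition fixes q.
  the inspector's payoff to Skip: q·(-12) + (1−q)·3 = -15q + 3
  the inspector's payoff to Inspect: q·(-11) + (1−q)·(-5) = -6q - 5
  -15q + 3 = -6q - 5  ⇒  -9q = -8  ⇒  q = 8/9.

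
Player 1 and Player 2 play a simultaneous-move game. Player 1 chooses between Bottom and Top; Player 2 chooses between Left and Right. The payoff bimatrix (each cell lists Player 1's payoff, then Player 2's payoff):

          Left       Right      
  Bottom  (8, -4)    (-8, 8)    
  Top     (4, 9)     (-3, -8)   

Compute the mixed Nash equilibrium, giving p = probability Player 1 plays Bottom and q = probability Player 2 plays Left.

p = 17/29, q = 5/9

Player 1's mix must leave Player 2 indifferent between Left and Right.
  Player 2's payoff from Left: p·(-4) + (1−p)·9 = -13p + 9
  Player 2's payoff from Right: p·8 + (1−p)·(-8) = 16p - 8
  -13p + 9 = 16p - 8  ⇒  -29p = -17  ⇒  p = 17/29.
Player 1's indifference between Bottom and Top determines Player 2's mixing probability q:
  Player 1's payoff from Bottom: q·8 + (1−q)·(-8) = 16q - 8
  Player 1's payoff from Top: q·4 + (1−q)·(-3) = 7q - 3
  16q - 8 = 7q - 3  ⇒  9q = 5  ⇒  q = 5/9.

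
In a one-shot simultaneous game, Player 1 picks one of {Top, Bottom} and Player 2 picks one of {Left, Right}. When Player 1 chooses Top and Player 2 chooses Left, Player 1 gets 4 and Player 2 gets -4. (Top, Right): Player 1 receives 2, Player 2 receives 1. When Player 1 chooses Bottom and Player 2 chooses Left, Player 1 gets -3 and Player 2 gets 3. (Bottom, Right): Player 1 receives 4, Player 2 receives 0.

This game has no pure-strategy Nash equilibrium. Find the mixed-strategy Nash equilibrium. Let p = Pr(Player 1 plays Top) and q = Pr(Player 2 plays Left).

p = 3/8, q = 2/9

In a mixed equilibrium Player 2 is indifferent between Left and Right; this condition fixes p.
  Player 2's payoff from Left: p·(-4) + (1−p)·3 = -7p + 3
  Player 2's payoff from Right: p·1 + (1−p)·0 = p
  -7p + 3 = p  ⇒  -8p = -3  ⇒  p = 3/8.
Player 1's indifference between Top and Bottom determines Player 2's mixing probability q:
  Player 1's payoff to Top: q·4 + (1−q)·2 = 2q + 2
  Player 1's payoff to Bottom: q·(-3) + (1−q)·4 = -7q + 4
  2q + 2 = -7q + 4  ⇒  9q = 2  ⇒  q = 2/9.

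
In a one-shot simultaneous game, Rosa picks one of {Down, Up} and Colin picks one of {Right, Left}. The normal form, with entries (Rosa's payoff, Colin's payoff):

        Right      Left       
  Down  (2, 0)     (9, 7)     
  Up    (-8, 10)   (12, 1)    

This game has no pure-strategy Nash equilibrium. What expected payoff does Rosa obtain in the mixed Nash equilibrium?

96/13

Colin's mix must leave Rosa indifferent between Down and Up.
  Rosa's payoff from Down: q·2 + (1−q)·9 = -7q + 9
  Rosa's payoff from Up: q·(-8) + (1−q)·12 = -20q + 12
  -7q + 9 = -20q + 12  ⇒  13q = 3  ⇒  q = 3/13.
At equilibrium Rosa is indifferent across rows, so Rosa's payoff equals the payoff from Down: (3/13)·2 + (10/13)·9 = 96/13.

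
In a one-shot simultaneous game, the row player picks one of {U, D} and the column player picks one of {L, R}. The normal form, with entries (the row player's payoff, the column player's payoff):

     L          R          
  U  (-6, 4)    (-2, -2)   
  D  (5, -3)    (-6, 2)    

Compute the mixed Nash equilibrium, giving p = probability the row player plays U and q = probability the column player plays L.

In a mixed equilibrium the column player is indifferent between L and R; this condition fixes p.
  the column player's expected payoff from L: p·4 + (1−p)·(-3) = 7p - 3
  the column player's expected payoff from R: p·(-2) + (1−p)·2 = -4p + 2
  7p - 3 = -4p + 2  ⇒  11p = 5  ⇒  p = 5/11.
The column player's mix must leave the row player indifferent between U and D.
  the row player's payoff to U: q·(-6) + (1−q)·(-2) = -4q - 2
  the row player's payoff to D: q·5 + (1−q)·(-6) = 11q - 6
  -4q - 2 = 11q - 6  ⇒  -15q = -4  ⇒  q = 4/15.

p = 5/11, q = 4/15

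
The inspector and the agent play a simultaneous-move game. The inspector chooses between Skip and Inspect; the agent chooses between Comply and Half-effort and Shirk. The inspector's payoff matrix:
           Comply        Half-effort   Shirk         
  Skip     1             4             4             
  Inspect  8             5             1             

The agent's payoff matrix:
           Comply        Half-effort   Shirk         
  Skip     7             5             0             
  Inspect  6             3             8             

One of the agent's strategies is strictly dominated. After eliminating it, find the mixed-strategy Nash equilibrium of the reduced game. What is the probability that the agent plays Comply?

The agent's strategy Half-effort is strictly dominated by Comply: 7 > 5 and 6 > 3. Eliminate Half-effort.
For the inspector to be willing to mix, the inspector must be indifferent between Skip and Inspect, which pins down the agent's mix.
  the inspector's payoff to Skip: q·1 + (1−q)·4 = -3q + 4
  the inspector's payoff to Inspect: q·8 + (1−q)·1 = 7q + 1
  -3q + 4 = 7q + 1  ⇒  -10q = -3  ⇒  q = 3/10.

q = 3/10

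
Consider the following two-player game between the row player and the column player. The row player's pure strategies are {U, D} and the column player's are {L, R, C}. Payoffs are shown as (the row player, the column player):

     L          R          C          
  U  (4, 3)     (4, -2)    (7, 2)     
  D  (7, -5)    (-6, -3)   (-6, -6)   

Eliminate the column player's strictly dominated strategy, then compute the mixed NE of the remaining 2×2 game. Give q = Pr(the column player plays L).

q = 10/13

The column player's strategy C is strictly dominated by L: 3 > 2 and -5 > -6. Eliminate C.
The row player's indifference between U and D determines the column player's mixing probability q:
  the row player's payoff from U: q·4 + (1−q)·4 = 4
  the row player's payoff from D: q·7 + (1−q)·(-6) = 13q - 6
  4 = 13q - 6  ⇒  -13q = -10  ⇒  q = 10/13.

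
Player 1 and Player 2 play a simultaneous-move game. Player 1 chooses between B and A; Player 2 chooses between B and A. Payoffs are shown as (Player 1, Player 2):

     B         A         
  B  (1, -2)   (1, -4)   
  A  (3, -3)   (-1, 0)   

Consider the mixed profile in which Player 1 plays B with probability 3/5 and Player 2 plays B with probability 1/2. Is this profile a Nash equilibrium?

Check Player 2's indifference given Player 1's mix p = 3/5:
  payoff from B = -12/5; payoff from A = -12/5 — equal.
Check Player 1's indifference given Player 2's mix q = 1/2:
  payoff from B = 1; payoff from A = 1 — equal.
Both players are indifferent, so neither can profitably deviate.

Yes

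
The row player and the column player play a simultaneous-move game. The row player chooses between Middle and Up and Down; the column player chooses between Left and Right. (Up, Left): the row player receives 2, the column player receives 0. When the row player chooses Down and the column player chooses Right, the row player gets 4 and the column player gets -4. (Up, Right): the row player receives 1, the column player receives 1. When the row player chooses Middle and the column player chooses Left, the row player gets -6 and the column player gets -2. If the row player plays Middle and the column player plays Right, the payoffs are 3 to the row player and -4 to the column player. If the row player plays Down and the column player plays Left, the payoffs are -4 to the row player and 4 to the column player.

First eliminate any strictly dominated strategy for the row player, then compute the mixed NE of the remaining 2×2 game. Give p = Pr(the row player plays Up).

p = 8/9

The row player's strategy Middle is strictly dominated by Down: -4 > -6 and 4 > 3. Eliminate Middle.
Set the column player's expected payoff from Left equal to that from Right:
  the column player's payoff from Left: p·0 + (1−p)·4 = -4p + 4
  the column player's payoff from Right: p·1 + (1−p)·(-4) = 5p - 4
  -4p + 4 = 5p - 4  ⇒  -9p = -8  ⇒  p = 8/9.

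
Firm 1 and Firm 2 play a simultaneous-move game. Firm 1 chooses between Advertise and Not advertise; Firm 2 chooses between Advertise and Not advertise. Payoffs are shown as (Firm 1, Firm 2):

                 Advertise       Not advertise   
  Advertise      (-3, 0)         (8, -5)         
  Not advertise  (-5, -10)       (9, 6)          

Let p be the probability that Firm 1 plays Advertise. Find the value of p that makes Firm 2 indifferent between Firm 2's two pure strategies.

Firm 1's mix must leave Firm 2 indifferent between Advertise and Not advertise.
  Firm 2's expected payoff from Advertise: p·0 + (1−p)·(-10) = 10p - 10
  Firm 2's expected payoff from Not advertise: p·(-5) + (1−p)·6 = -11p + 6
  10p - 10 = -11p + 6  ⇒  21p = 16  ⇒  p = 16/21.

p = 16/21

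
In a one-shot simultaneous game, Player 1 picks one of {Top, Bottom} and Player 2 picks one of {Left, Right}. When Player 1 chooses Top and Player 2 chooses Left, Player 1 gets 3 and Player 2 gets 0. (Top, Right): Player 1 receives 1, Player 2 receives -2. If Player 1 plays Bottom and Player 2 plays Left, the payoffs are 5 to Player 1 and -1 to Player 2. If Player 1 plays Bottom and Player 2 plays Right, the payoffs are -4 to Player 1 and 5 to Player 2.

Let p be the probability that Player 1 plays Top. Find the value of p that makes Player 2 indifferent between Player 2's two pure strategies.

Player 2's indifference between Left and Right determines Player 1's mixing probability p:
  Player 2's payoff to Left: p·0 + (1−p)·(-1) = p - 1
  Player 2's payoff to Right: p·(-2) + (1−p)·5 = -7p + 5
  p - 1 = -7p + 5  ⇒  8p = 6  ⇒  p = 3/4.

p = 3/4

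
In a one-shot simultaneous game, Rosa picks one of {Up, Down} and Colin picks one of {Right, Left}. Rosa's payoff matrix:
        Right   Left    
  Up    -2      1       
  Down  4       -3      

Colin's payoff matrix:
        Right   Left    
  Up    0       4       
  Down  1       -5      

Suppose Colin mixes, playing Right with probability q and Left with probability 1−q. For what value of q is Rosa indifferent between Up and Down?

For Rosa to be willing to mix, Rosa must be indifferent between Up and Down, which pins down Colin's mix.
  Rosa's payoff to Up: q·(-2) + (1−q)·1 = -3q + 1
  Rosa's payoff to Down: q·4 + (1−q)·(-3) = 7q - 3
  -3q + 1 = 7q - 3  ⇒  -10q = -4  ⇒  q = 2/5.

q = 2/5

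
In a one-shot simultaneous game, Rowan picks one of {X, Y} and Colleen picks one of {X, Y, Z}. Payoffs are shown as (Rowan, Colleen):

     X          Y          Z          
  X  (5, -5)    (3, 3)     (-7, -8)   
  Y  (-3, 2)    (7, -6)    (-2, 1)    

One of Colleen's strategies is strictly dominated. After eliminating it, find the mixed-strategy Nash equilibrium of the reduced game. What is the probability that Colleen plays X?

Colleen's strategy Z is strictly dominated by X: -5 > -8 and 2 > 1. Eliminate Z.
In a mixed equilibrium Rowan is indifferent between X and Y; this condition fixes q.
  Rowan's payoff from X: q·5 + (1−q)·3 = 2q + 3
  Rowan's payoff from Y: q·(-3) + (1−q)·7 = -10q + 7
  2q + 3 = -10q + 7  ⇒  12q = 4  ⇒  q = 1/3.

q = 1/3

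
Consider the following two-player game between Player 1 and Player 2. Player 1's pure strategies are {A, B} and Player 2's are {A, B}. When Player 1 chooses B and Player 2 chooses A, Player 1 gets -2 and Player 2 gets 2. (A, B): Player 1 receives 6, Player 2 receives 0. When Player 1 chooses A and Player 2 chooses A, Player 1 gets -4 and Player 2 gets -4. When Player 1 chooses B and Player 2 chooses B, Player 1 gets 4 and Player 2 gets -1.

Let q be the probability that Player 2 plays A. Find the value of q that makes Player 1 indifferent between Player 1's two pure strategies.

q = 1/2

In a mixed equilibrium Player 1 is indifferent between A and B; this condition fixes q.
  Player 1's payoff from A: q·(-4) + (1−q)·6 = -10q + 6
  Player 1's payoff from B: q·(-2) + (1−q)·4 = -6q + 4
  -10q + 6 = -6q + 4  ⇒  -4q = -2  ⇒  q = 1/2.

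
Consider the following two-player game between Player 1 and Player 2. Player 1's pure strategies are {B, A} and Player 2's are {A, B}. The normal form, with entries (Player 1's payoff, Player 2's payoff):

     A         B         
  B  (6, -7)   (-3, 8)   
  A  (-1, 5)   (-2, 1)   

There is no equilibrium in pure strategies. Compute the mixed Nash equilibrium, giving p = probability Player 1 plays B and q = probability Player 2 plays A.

p = 4/19, q = 1/8

For Player 2 to be willing to mix, Player 2 must be indifferent between A and B, which pins down Player 1's mix.
  Player 2's payoff to A: p·(-7) + (1−p)·5 = -12p + 5
  Player 2's payoff to B: p·8 + (1−p)·1 = 7p + 1
  -12p + 5 = 7p + 1  ⇒  -19p = -4  ⇒  p = 4/19.
Set Player 1's expected payoff from B equal to that from A:
  Player 1's expected payoff from B: q·6 + (1−q)·(-3) = 9q - 3
  Player 1's expected payoff from A: q·(-1) + (1−q)·(-2) = q - 2
  9q - 3 = q - 2  ⇒  8q = 1  ⇒  q = 1/8.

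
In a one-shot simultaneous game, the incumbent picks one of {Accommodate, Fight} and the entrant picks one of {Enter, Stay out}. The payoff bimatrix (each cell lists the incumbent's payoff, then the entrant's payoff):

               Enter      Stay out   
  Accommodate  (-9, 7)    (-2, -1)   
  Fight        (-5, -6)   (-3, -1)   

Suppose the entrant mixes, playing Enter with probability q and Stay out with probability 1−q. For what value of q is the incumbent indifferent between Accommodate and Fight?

For the incumbent to be willing to mix, the incumbent must be indifferent between Accommodate and Fight, which pins down the entrant's mix.
  the incumbent's expected payoff from Accommodate: q·(-9) + (1−q)·(-2) = -7q - 2
  the incumbent's expected payoff from Fight: q·(-5) + (1−q)·(-3) = -2q - 3
  -7q - 2 = -2q - 3  ⇒  -5q = -1  ⇒  q = 1/5.

q = 1/5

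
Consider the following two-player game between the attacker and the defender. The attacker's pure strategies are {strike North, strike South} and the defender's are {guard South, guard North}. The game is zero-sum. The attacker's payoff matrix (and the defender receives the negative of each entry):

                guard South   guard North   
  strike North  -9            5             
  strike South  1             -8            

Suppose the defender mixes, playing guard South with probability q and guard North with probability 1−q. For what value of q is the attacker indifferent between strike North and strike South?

q = 13/23

Set the attacker's expected payoff from strike North equal to that from strike South:
  the attacker's expected payoff from strike North: q·(-9) + (1−q)·5 = -14q + 5
  the attacker's expected payoff from strike South: q·1 + (1−q)·(-8) = 9q - 8
  -14q + 5 = 9q - 8  ⇒  -23q = -13  ⇒  q = 13/23.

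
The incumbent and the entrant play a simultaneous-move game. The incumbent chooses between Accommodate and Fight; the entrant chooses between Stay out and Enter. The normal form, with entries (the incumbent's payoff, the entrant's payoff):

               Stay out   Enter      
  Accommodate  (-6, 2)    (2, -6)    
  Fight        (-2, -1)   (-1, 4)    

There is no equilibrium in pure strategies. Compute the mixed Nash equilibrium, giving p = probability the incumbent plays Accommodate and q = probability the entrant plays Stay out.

p = 5/13, q = 3/7

The incumbent's mix must leave the entrant indifferent between Stay out and Enter.
  the entrant's expected payoff from Stay out: p·2 + (1−p)·(-1) = 3p - 1
  the entrant's expected payoff from Enter: p·(-6) + (1−p)·4 = -10p + 4
  3p - 1 = -10p + 4  ⇒  13p = 5  ⇒  p = 5/13.
The incumbent's indifference between Accommodate and Fight determines the entrant's mixing probability q:
  the incumbent's payoff from Accommodate: q·(-6) + (1−q)·2 = -8q + 2
  the incumbent's payoff from Fight: q·(-2) + (1−q)·(-1) = -q - 1
  -8q + 2 = -q - 1  ⇒  -7q = -3  ⇒  q = 3/7.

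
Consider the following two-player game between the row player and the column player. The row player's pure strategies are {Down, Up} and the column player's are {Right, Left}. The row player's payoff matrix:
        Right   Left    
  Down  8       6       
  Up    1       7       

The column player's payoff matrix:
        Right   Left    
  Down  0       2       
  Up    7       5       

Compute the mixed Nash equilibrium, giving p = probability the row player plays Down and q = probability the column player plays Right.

For the column player to be willing to mix, the column player must be indifferent between Right and Left, which pins down the row player's mix.
  the column player's expected payoff from Right: p·0 + (1−p)·7 = -7p + 7
  the column player's expected payoff from Left: p·2 + (1−p)·5 = -3p + 5
  -7p + 7 = -3p + 5  ⇒  -4p = -2  ⇒  p = 1/2.
In a mixed equilibrium the row player is indifferent between Down and Up; this condition fixes q.
  the row player's expected payoff from Down: q·8 + (1−q)·6 = 2q + 6
  the row player's expected payoff from Up: q·1 + (1−q)·7 = -6q + 7
  2q + 6 = -6q + 7  ⇒  8q = 1  ⇒  q = 1/8.

p = 1/2, q = 1/8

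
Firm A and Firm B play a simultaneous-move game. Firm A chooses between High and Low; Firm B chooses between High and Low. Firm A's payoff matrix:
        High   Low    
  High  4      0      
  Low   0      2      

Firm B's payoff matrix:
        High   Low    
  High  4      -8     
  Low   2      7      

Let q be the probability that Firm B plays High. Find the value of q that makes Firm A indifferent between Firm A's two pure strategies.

q = 1/3

In a mixed equilibrium Firm A is indifferent between High and Low; this condition fixes q.
  Firm A's payoff from High: q·4 + (1−q)·0 = 4q
  Firm A's payoff from Low: q·0 + (1−q)·2 = -2q + 2
  4q = -2q + 2  ⇒  6q = 2  ⇒  q = 1/3.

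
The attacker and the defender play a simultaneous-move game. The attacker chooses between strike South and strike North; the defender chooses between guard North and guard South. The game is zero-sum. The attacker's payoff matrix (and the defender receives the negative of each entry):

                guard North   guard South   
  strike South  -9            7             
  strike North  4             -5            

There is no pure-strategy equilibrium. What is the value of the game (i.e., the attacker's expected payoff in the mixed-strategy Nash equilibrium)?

The attacker's indifference between strike South and strike North determines the defender's mixing probability q:
  the attacker's payoff from strike South: q·(-9) + (1−q)·7 = -16q + 7
  the attacker's payoff from strike North: q·4 + (1−q)·(-5) = 9q - 5
  -16q + 7 = 9q - 5  ⇒  -25q = -12  ⇒  q = 12/25.
The value is the attacker's expected payoff against this mix (using strike South): (12/25)·(-9) + (13/25)·7 = -17/25.

v = -17/25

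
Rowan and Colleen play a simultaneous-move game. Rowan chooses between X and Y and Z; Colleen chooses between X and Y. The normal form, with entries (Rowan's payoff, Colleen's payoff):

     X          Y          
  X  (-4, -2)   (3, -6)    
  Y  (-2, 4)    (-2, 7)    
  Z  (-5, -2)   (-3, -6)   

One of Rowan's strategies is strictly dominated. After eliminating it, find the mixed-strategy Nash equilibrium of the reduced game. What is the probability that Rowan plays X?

p = 3/7

Rowan's strategy Z is strictly dominated by Y: -2 > -5 and -2 > -3. Eliminate Z.
For Colleen to be willing to mix, Colleen must be indifferent between X and Y, which pins down Rowan's mix.
  Colleen's expected payoff from X: p·(-2) + (1−p)·4 = -6p + 4
  Colleen's expected payoff from Y: p·(-6) + (1−p)·7 = -13p + 7
  -6p + 4 = -13p + 7  ⇒  7p = 3  ⇒  p = 3/7.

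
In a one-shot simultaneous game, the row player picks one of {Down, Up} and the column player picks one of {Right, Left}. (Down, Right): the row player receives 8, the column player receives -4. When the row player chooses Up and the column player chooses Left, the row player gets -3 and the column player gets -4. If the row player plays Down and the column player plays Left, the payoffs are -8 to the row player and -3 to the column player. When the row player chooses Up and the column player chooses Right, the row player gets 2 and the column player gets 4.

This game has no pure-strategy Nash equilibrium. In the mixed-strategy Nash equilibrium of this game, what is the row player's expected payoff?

-8/11

The row player's indifference between Down and Up determines the column player's mixing probability q:
  the row player's expected payoff from Down: q·8 + (1−q)·(-8) = 16q - 8
  the row player's expected payoff from Up: q·2 + (1−q)·(-3) = 5q - 3
  16q - 8 = 5q - 3  ⇒  11q = 5  ⇒  q = 5/11.
At equilibrium the row player is indifferent across rows, so the row player's payoff equals the payoff from Down: (5/11)·8 + (6/11)·(-8) = -8/11.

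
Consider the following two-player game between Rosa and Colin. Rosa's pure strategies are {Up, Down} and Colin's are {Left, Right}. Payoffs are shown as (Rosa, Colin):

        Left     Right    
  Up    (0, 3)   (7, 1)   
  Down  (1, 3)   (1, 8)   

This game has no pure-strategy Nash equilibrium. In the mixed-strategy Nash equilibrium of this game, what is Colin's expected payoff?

Colin's indifference between Left and Right determines Rosa's mixing probability p:
  Colin's expected payoff from Left: p·3 + (1−p)·3 = 3
  Colin's expected payoff from Right: p·1 + (1−p)·8 = -7p + 8
  3 = -7p + 8  ⇒  7p = 5  ⇒  p = 5/7.
At equilibrium Colin is indifferent across columns, so Colin's payoff equals the payoff from Left: (5/7)·3 + (2/7)·3 = 3.

3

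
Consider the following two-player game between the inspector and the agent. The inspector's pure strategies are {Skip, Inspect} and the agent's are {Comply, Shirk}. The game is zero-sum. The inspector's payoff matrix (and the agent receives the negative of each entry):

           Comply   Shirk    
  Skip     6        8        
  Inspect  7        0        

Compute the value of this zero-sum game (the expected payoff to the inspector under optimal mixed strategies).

Set the inspector's expected payoff from Skip equal to that from Inspect:
  the inspector's expected payoff from Skip: q·6 + (1−q)·8 = -2q + 8
  the inspector's expected payoff from Inspect: q·7 + (1−q)·0 = 7q
  -2q + 8 = 7q  ⇒  -9q = -8  ⇒  q = 8/9.
The value is the inspector's expected payoff against this mix (using Skip): (8/9)·6 + (1/9)·8 = 56/9.

v = 56/9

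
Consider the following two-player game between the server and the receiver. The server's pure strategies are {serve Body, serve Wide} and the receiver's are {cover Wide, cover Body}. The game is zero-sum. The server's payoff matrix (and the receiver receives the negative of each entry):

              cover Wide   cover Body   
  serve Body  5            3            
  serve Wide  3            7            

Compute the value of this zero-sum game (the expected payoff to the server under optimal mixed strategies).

v = 13/3

Set the server's expected payoff from serve Body equal to that from serve Wide:
  the server's payoff from serve Body: q·5 + (1−q)·3 = 2q + 3
  the server's payoff from serve Wide: q·3 + (1−q)·7 = -4q + 7
  2q + 3 = -4q + 7  ⇒  6q = 4  ⇒  q = 2/3.
The value is the server's expected payoff against this mix (using serve Body): (2/3)·5 + (1/3)·3 = 13/3.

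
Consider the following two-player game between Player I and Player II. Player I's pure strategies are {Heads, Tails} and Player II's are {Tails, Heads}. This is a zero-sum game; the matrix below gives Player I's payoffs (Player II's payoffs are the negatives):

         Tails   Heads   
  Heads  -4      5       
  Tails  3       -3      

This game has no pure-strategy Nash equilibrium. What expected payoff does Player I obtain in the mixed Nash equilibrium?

For Player I to be willing to mix, Player I must be indifferent between Heads and Tails, which pins down Player II's mix.
  Player I's payoff to Heads: q·(-4) + (1−q)·5 = -9q + 5
  Player I's payoff to Tails: q·3 + (1−q)·(-3) = 6q - 3
  -9q + 5 = 6q - 3  ⇒  -15q = -8  ⇒  q = 8/15.
At equilibrium Player I is indifferent across rows, so Player I's payoff equals the payoff from Heads: (8/15)·(-4) + (7/15)·5 = 1/5.

1/5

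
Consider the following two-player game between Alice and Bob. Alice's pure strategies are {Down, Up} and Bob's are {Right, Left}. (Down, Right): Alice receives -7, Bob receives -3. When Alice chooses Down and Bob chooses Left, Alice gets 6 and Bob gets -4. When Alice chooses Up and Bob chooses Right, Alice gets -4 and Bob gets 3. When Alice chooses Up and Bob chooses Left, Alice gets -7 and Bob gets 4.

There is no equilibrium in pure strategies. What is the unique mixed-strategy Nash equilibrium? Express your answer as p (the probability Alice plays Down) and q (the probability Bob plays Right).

Bob's indifference between Right and Left determines Alice's mixing probability p:
  Bob's expected payoff from Right: p·(-3) + (1−p)·3 = -6p + 3
  Bob's expected payoff from Left: p·(-4) + (1−p)·4 = -8p + 4
  -6p + 3 = -8p + 4  ⇒  2p = 1  ⇒  p = 1/2.
Alice's indifference between Down and Up determines Bob's mixing probability q:
  Alice's payoff from Down: q·(-7) + (1−q)·6 = -13q + 6
  Alice's payoff from Up: q·(-4) + (1−q)·(-7) = 3q - 7
  -13q + 6 = 3q - 7  ⇒  -16q = -13  ⇒  q = 13/16.

p = 1/2, q = 13/16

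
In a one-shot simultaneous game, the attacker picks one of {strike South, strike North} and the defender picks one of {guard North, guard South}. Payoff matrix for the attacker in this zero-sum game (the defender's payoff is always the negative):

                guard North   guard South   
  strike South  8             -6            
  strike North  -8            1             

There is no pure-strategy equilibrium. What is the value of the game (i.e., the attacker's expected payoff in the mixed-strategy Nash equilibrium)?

In a mixed equilibrium the attacker is indifferent between strike South and strike North; this condition fixes q.
  the attacker's payoff to strike South: q·8 + (1−q)·(-6) = 14q - 6
  the attacker's payoff to strike North: q·(-8) + (1−q)·1 = -9q + 1
  14q - 6 = -9q + 1  ⇒  23q = 7  ⇒  q = 7/23.
The value is the attacker's expected payoff against this mix (using strike South): (7/23)·8 + (16/23)·(-6) = -40/23.

v = -40/23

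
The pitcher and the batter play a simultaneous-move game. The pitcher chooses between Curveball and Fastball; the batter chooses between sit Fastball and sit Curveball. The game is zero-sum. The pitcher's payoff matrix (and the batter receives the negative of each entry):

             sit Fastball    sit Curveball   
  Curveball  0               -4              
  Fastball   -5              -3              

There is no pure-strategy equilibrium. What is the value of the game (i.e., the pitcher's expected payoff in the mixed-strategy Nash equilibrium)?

In a mixed equilibrium the pitcher is indifferent between Curveball and Fastball; this condition fixes q.
  the pitcher's payoff to Curveball: q·0 + (1−q)·(-4) = 4q - 4
  the pitcher's payoff to Fastball: q·(-5) + (1−q)·(-3) = -2q - 3
  4q - 4 = -2q - 3  ⇒  6q = 1  ⇒  q = 1/6.
The value is the pitcher's expected payoff against this mix (using Curveball): (1/6)·0 + (5/6)·(-4) = -10/3.

v = -10/3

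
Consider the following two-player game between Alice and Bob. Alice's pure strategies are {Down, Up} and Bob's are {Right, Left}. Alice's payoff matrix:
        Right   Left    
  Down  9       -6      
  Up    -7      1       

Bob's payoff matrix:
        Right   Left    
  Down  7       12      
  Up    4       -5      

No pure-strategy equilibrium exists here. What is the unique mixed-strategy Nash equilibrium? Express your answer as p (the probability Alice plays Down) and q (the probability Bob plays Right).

p = 9/14, q = 7/23

In a mixed equilibrium Bob is indifferent between Right and Left; this condition fixes p.
  Bob's payoff from Right: p·7 + (1−p)·4 = 3p + 4
  Bob's payoff from Left: p·12 + (1−p)·(-5) = 17p - 5
  3p + 4 = 17p - 5  ⇒  -14p = -9  ⇒  p = 9/14.
In a mixed equilibrium Alice is indifferent between Down and Up; this condition fixes q.
  Alice's payoff to Down: q·9 + (1−q)·(-6) = 15q - 6
  Alice's payoff to Up: q·(-7) + (1−q)·1 = -8q + 1
  15q - 6 = -8q + 1  ⇒  23q = 7  ⇒  q = 7/23.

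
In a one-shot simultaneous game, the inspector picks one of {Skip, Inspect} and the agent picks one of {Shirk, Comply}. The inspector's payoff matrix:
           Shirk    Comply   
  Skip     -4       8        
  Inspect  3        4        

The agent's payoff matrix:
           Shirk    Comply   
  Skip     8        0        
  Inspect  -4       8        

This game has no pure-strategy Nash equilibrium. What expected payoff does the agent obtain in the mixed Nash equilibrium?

For the agent to be willing to mix, the agent must be indifferent between Shirk and Comply, which pins down the inspector's mix.
  the agent's payoff from Shirk: p·8 + (1−p)·(-4) = 12p - 4
  the agent's payoff from Comply: p·0 + (1−p)·8 = -8p + 8
  12p - 4 = -8p + 8  ⇒  20p = 12  ⇒  p = 3/5.
At equilibrium the agent is indifferent across columns, so the agent's payoff equals the payoff from Shirk: (3/5)·8 + (2/5)·(-4) = 16/5.

16/5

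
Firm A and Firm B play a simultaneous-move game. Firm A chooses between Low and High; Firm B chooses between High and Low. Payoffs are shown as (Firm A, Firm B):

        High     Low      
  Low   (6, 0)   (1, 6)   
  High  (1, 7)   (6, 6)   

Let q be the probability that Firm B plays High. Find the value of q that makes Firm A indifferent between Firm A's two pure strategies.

q = 1/2

Firm B's mix must leave Firm A indifferent between Low and High.
  Firm A's payoff to Low: q·6 + (1−q)·1 = 5q + 1
  Firm A's payoff to High: q·1 + (1−q)·6 = -5q + 6
  5q + 1 = -5q + 6  ⇒  10q = 5  ⇒  q = 1/2.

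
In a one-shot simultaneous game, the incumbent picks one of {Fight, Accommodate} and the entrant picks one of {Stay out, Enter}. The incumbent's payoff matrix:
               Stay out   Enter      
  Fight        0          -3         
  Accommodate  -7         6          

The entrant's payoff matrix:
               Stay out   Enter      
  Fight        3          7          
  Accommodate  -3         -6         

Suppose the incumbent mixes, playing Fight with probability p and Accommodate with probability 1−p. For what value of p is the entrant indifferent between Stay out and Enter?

The entrant's indifference between Stay out and Enter determines the incumbent's mixing probability p:
  the entrant's payoff to Stay out: p·3 + (1−p)·(-3) = 6p - 3
  the entrant's payoff to Enter: p·7 + (1−p)·(-6) = 13p - 6
  6p - 3 = 13p - 6  ⇒  -7p = -3  ⇒  p = 3/7.

p = 3/7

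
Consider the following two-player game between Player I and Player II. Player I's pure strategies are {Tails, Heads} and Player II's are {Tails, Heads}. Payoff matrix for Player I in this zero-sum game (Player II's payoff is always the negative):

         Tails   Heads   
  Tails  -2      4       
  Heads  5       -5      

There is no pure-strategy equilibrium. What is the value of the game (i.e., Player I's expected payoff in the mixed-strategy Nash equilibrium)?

Player I's indifference between Tails and Heads determines Player II's mixing probability q:
  Player I's payoff from Tails: q·(-2) + (1−q)·4 = -6q + 4
  Player I's payoff from Heads: q·5 + (1−q)·(-5) = 10q - 5
  -6q + 4 = 10q - 5  ⇒  -16q = -9  ⇒  q = 9/16.
The value is Player I's expected payoff against this mix (using Tails): (9/16)·(-2) + (7/16)·4 = 5/8.

v = 5/8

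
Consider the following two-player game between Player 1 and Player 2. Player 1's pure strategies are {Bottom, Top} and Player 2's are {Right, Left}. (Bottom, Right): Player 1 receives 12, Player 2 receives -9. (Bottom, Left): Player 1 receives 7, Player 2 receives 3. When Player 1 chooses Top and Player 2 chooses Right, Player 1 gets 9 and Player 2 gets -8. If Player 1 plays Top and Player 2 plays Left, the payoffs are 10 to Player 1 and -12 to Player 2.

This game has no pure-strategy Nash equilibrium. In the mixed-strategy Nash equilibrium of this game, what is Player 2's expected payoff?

In a mixed equilibrium Player 2 is indifferent between Right and Left; this condition fixes p.
  Player 2's payoff from Right: p·(-9) + (1−p)·(-8) = -p - 8
  Player 2's payoff from Left: p·3 + (1−p)·(-12) = 15p - 12
  -p - 8 = 15p - 12  ⇒  -16p = -4  ⇒  p = 1/4.
At equilibrium Player 2 is indifferent across columns, so Player 2's payoff equals the payoff from Right: (1/4)·(-9) + (3/4)·(-8) = -33/4.

-33/4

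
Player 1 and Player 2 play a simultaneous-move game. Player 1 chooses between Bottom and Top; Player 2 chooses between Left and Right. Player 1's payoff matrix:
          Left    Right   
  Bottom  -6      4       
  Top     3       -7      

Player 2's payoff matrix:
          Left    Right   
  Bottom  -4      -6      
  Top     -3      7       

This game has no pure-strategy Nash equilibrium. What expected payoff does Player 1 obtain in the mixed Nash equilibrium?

Player 2's mix must leave Player 1 indifferent between Bottom and Top.
  Player 1's payoff from Bottom: q·(-6) + (1−q)·4 = -10q + 4
  Player 1's payoff from Top: q·3 + (1−q)·(-7) = 10q - 7
  -10q + 4 = 10q - 7  ⇒  -20q = -11  ⇒  q = 11/20.
At equilibrium Player 1 is indifferent across rows, so Player 1's payoff equals the payoff from Bottom: (11/20)·(-6) + (9/20)·4 = -3/2.

-3/2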